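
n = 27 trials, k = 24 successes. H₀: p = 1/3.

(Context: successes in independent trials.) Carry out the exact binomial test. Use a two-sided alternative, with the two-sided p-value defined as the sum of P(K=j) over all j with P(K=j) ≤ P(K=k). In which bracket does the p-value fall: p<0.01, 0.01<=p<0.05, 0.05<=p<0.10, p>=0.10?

Exact binomial: n=27, k=24, p₀=1/3=0.3333
P(X=j) = C(n,j)·p₀^j·(1−p₀)^(n−j); p = Σ P(X=j) over j with P(X=j) ≤ P(X=24)
p-value (two-sided) = 0.00000
→ bracket: p<0.01

p-value bracket: p<0.01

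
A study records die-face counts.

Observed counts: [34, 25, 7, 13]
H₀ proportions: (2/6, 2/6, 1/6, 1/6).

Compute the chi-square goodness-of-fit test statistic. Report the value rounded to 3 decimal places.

test statistic = 5.190

n = 79; E_i = n·p_i = [26.33, 26.33, 13.17, 13.17]
χ² = (34−26.33)²/26.33 + (25−26.33)²/26.33 + (7−13.17)²/13.17 + (13−13.17)²/13.17 = 5.1899
df = 3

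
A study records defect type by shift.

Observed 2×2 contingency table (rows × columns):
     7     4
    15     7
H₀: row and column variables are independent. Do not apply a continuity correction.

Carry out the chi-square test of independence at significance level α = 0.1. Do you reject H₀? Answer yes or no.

reject H₀: no

Row totals [11, 22], col totals [22, 11], n=33
χ² = (7−7.33)²/7.33 + (4−3.67)²/3.67 + (15−14.67)²/14.67 + (7−7.33)²/7.33 = 0.0682
df = 1
p-value (upper-tail) = 0.79400
At α=0.1: p ≥ α → fail to reject H₀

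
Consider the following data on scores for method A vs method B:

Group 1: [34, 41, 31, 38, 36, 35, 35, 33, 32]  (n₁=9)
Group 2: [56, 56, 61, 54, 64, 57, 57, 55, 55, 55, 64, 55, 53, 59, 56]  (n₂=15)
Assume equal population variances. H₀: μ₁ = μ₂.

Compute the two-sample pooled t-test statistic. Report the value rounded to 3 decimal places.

test statistic = -15.969

x̄₁=35.000, s₁=3.082, n₁=9
x̄₂=57.133, s₂=3.399, n₂=15
s_p² = [8·3.082² + 14·3.399²]/22 = 10.8061
SE = √(s_p²·(1/9+1/15)) = 1.3860
t = (35.000−57.133)/1.3860 = -15.9689
df = 22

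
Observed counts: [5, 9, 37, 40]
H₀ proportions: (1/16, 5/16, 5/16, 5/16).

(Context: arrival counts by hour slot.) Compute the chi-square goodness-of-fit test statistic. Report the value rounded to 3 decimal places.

test statistic = 20.648

n = 91; E_i = n·p_i = [5.69, 28.44, 28.44, 28.44]
χ² = (5−5.69)²/5.69 + (9−28.44)²/28.44 + (37−28.44)²/28.44 + (40−28.44)²/28.44 = 20.6484
df = 3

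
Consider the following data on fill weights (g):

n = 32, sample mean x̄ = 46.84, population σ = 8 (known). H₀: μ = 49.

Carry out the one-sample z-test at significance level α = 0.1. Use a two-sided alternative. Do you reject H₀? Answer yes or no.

reject H₀: no

SE = σ/√n = 8/√32 = 1.4142
z = (x̄−μ₀)/SE = (46.84−49)/1.4142 = -1.5274
p-value (two-sided) = 0.12667
At α=0.1: p ≥ α → fail to reject H₀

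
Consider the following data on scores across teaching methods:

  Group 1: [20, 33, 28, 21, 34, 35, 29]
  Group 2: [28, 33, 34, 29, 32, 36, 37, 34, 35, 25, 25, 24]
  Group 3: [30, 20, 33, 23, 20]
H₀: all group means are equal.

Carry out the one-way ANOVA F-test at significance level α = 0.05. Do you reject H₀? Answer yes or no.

reject H₀: no

Group means [28.57, 31.00, 25.20], grand mean 29.083
SSB = Σnᵢ(x̄ᵢ−x̄)² = 121.319; SSW = ΣΣ(x−x̄ᵢ)² = 598.514
MSB = 121.319/2 = 60.6595; MSW = 598.514/21 = 28.5007
F = MSB/MSW = 2.1284
df = (2, 21)
p-value (upper-tail) = 0.14399
At α=0.05: p ≥ α → fail to reject H₀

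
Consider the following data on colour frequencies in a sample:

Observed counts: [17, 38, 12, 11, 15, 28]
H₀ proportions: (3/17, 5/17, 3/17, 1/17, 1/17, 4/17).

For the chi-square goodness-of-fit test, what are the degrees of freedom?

degrees of freedom = 5

df = k − 1 = 6 − 1 = 5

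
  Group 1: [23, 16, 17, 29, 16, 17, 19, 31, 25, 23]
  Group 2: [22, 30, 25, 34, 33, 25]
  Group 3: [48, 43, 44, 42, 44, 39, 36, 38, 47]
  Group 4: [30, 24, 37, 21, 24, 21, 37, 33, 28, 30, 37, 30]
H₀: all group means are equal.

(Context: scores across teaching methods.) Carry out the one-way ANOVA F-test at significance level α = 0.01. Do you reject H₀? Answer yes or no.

reject H₀: yes

Group means [21.60, 28.17, 42.33, 29.33], grand mean 30.216
SSB = Σnᵢ(x̄ᵢ−x̄)² = 2098.370; SSW = ΣΣ(x−x̄ᵢ)² = 907.900
MSB = 2098.370/3 = 699.4568; MSW = 907.900/33 = 27.5121
F = MSB/MSW = 25.4236
df = (3, 33)
p-value (upper-tail) = 0.00000
At α=0.01: p < α → reject H₀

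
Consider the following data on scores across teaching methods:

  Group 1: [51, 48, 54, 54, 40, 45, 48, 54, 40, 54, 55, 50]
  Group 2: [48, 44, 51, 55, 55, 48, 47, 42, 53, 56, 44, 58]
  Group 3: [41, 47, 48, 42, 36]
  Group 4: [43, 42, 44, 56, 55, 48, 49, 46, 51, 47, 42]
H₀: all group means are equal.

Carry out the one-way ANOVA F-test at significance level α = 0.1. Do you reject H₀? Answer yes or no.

Group means [49.42, 50.08, 42.80, 47.55], grand mean 48.275
SSB = Σnᵢ(x̄ᵢ−x̄)² = 210.614; SSW = ΣΣ(x−x̄ᵢ)² = 965.361
MSB = 210.614/3 = 70.2048; MSW = 965.361/36 = 26.8156
F = MSB/MSW = 2.6181
df = (3, 36)
p-value (upper-tail) = 0.06577
At α=0.1: p < α → reject H₀

reject H₀: yes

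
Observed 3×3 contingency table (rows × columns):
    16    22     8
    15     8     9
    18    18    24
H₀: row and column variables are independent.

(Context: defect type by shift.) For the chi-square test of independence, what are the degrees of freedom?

df = (r−1)(c−1) = (3−1)·(3−1) = 4

degrees of freedom = 4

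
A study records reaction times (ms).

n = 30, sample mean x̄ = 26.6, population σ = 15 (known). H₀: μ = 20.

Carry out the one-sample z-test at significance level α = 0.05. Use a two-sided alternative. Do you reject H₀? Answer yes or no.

reject H₀: yes

SE = σ/√n = 15/√30 = 2.7386
z = (x̄−μ₀)/SE = (26.6−20)/2.7386 = 2.4100
p-value (two-sided) = 0.01595
At α=0.05: p < α → reject H₀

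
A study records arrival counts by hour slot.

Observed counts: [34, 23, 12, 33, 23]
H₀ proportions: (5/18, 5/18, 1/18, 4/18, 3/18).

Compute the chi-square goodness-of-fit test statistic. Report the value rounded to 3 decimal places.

n = 125; E_i = n·p_i = [34.72, 34.72, 6.94, 27.78, 20.83]
χ² = (34−34.72)²/34.72 + (23−34.72)²/34.72 + (12−6.94)²/6.94 + (33−27.78)²/27.78 + (23−20.83)²/20.83 = 8.8600
df = 4

test statistic = 8.860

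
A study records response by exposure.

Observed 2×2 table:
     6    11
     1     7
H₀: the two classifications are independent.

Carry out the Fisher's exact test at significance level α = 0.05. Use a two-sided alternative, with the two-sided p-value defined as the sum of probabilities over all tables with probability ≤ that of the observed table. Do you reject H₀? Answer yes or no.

Margins: r₁=17, r₂=8, c₁=7, c₂=18, n=25
p_obs = C(17,6)·C(8,1)/C(25,7); sum pmf over tables with pmf ≤ p_obs
p-value (two-sided) = 0.36230
At α=0.05: p ≥ α → fail to reject H₀

reject H₀: no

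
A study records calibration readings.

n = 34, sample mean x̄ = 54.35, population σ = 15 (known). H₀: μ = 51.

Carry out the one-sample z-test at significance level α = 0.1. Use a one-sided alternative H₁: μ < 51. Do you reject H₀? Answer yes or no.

reject H₀: no

SE = σ/√n = 15/√34 = 2.5725
z = (x̄−μ₀)/SE = (54.35−51)/2.5725 = 1.3022
p-value (one-sided, H₁ less) = 0.90358
At α=0.1: p ≥ α → fail to reject H₀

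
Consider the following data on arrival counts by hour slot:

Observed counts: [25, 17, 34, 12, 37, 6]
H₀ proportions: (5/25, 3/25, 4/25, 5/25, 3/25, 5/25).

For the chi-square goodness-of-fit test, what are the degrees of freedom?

degrees of freedom = 5

df = k − 1 = 6 − 1 = 5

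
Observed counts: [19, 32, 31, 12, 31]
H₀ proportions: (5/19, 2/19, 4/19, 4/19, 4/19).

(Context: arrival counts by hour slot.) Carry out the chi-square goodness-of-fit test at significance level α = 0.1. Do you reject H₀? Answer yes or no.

reject H₀: yes

n = 125; E_i = n·p_i = [32.89, 13.16, 26.32, 26.32, 26.32]
χ² = (19−32.89)²/32.89 + (32−13.16)²/13.16 + (31−26.32)²/26.32 + (12−26.32)²/26.32 + (31−26.32)²/26.32 = 42.3064
df = 4
p-value (upper-tail) = 0.00000
At α=0.1: p < α → reject H₀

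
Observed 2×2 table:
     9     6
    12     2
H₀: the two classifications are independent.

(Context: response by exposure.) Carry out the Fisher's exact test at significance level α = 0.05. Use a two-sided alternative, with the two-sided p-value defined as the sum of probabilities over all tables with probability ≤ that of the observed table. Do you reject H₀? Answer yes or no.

Margins: r₁=15, r₂=14, c₁=21, c₂=8, n=29
p_obs = C(15,9)·C(14,12)/C(29,21); sum pmf over tables with pmf ≤ p_obs
p-value (two-sided) = 0.21476
At α=0.05: p ≥ α → fail to reject H₀

reject H₀: no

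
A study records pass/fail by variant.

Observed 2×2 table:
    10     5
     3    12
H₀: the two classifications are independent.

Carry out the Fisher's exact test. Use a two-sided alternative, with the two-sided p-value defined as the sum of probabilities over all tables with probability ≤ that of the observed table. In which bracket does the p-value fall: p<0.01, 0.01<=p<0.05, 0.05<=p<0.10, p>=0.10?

p-value bracket: 0.01<=p<0.05

Margins: r₁=15, r₂=15, c₁=13, c₂=17, n=30
p_obs = C(15,10)·C(15,3)/C(30,13); sum pmf over tables with pmf ≤ p_obs
p-value (two-sided) = 0.02533
→ bracket: 0.01<=p<0.05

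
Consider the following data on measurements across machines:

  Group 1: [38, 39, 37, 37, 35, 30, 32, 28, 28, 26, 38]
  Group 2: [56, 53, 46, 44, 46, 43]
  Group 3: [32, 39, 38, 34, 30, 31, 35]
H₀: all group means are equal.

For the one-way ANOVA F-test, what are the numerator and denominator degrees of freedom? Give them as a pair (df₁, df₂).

k = 3 groups, N = 24 total
df = (k−1, N−k) = (3−1, 24−3) = (2, 21)

degrees of freedom = [2, 21]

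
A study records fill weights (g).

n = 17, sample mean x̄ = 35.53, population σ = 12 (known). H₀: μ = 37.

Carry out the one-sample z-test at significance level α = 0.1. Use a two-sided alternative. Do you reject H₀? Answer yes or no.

SE = σ/√n = 12/√17 = 2.9104
z = (x̄−μ₀)/SE = (35.53−37)/2.9104 = -0.5051
p-value (two-sided) = 0.61350
At α=0.1: p ≥ α → fail to reject H₀

reject H₀: no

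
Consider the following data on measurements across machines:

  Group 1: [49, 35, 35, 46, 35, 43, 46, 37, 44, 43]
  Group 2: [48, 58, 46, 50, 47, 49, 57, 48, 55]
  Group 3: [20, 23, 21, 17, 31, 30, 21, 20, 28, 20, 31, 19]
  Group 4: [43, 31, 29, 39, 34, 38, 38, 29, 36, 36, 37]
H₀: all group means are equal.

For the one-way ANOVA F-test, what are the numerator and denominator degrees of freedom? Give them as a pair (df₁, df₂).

k = 4 groups, N = 42 total
df = (k−1, N−k) = (4−1, 42−4) = (3, 38)

degrees of freedom = [3, 38]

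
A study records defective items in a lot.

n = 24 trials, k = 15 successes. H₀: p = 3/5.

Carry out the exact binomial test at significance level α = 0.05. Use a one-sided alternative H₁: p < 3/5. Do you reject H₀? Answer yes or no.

Exact binomial: n=24, k=15, p₀=3/5=0.6000
P(X≤15) from Σ C(n,i)·p₀^i·(1−p₀)^(n−i)
p-value (one-sided, H₁ less) = 0.67208
At α=0.05: p ≥ α → fail to reject H₀

reject H₀: no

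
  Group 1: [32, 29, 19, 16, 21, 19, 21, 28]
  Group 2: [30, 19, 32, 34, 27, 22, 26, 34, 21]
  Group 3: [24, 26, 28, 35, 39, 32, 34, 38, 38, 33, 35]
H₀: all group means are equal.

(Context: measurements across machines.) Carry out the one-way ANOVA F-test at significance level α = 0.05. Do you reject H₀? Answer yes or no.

reject H₀: yes

Group means [23.12, 27.22, 32.91], grand mean 28.286
SSB = Σnᵢ(x̄ᵢ−x̄)² = 458.375; SSW = ΣΣ(x−x̄ᵢ)² = 739.340
MSB = 458.375/2 = 229.1873; MSW = 739.340/25 = 29.5736
F = MSB/MSW = 7.7497
df = (2, 25)
p-value (upper-tail) = 0.00241
At α=0.05: p < α → reject H₀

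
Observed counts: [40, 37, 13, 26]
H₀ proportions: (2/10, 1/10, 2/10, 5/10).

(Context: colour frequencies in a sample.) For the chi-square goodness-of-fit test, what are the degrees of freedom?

degrees of freedom = 3

df = k − 1 = 4 − 1 = 3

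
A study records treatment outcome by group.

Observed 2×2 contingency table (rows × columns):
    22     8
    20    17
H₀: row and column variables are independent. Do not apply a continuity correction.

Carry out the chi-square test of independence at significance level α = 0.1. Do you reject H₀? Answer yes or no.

Row totals [30, 37], col totals [42, 25], n=67
χ² = (22−18.81)²/18.81 + (8−11.19)²/11.19 + (20−23.19)²/23.19 + (17−13.81)²/13.81 = 2.6326
df = 1
p-value (upper-tail) = 0.10469
At α=0.1: p ≥ α → fail to reject H₀

reject H₀: no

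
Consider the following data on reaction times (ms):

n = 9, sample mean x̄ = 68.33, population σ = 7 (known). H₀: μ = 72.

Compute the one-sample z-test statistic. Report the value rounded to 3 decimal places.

SE = σ/√n = 7/√9 = 2.3333
z = (x̄−μ₀)/SE = (68.33−72)/2.3333 = -1.5729

test statistic = -1.573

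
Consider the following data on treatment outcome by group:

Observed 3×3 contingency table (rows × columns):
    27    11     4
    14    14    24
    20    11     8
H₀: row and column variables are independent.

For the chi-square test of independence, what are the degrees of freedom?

df = (r−1)(c−1) = (3−1)·(3−1) = 4

degrees of freedom = 4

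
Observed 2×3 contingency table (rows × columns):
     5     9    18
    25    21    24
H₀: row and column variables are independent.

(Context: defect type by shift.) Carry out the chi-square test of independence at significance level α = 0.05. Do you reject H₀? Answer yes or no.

reject H₀: no

Row totals [32, 70], col totals [30, 30, 42], n=102
χ² = (5−9.41)²/9.41 + (9−9.41)²/9.41 + (18−13.18)²/13.18 + (25−20.59)²/20.59 + (21−20.59)²/20.59 + (24−28.82)²/28.82 = 5.6126
df = 2
p-value (upper-tail) = 0.06043
At α=0.05: p ≥ α → fail to reject H₀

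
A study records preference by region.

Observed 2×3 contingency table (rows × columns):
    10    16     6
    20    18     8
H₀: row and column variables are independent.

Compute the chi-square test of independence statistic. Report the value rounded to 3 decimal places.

test statistic = 1.265

Row totals [32, 46], col totals [30, 34, 14], n=78
χ² = (10−12.31)²/12.31 + (16−13.95)²/13.95 + (6−5.74)²/5.74 + (20−17.69)²/17.69 + (18−20.05)²/20.05 + (8−8.26)²/8.26 = 1.2646
df = 2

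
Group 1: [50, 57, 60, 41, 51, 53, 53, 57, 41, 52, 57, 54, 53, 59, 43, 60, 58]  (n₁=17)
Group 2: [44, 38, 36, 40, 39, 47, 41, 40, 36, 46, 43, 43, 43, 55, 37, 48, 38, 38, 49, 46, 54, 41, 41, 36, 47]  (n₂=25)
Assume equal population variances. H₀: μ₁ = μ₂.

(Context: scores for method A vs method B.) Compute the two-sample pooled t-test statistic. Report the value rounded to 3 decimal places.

x̄₁=52.882, s₁=6.173, n₁=17
x̄₂=42.640, s₂=5.314, n₂=25
s_p² = [16·6.173² + 24·5.314²]/40 = 32.1881
SE = √(s_p²·(1/17+1/25)) = 1.7835
t = (52.882−42.640)/1.7835 = 5.7428
df = 40

test statistic = 5.743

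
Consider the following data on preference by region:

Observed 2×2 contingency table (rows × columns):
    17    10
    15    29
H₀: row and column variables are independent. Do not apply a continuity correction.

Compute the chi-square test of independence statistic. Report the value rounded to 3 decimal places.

test statistic = 5.634

Row totals [27, 44], col totals [32, 39], n=71
χ² = (17−12.17)²/12.17 + (10−14.83)²/14.83 + (15−19.83)²/19.83 + (29−24.17)²/24.17 = 5.6340
df = 1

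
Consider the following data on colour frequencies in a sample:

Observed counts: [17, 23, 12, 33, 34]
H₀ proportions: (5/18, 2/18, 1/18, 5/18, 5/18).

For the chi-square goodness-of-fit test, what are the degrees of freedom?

df = k − 1 = 5 − 1 = 4

degrees of freedom = 4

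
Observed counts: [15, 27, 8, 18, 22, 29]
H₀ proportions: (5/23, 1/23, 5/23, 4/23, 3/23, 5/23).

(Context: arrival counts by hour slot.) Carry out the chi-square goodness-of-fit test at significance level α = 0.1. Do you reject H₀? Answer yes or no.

n = 119; E_i = n·p_i = [25.87, 5.17, 25.87, 20.70, 15.52, 25.87]
χ² = (15−25.87)²/25.87 + (27−5.17)²/5.17 + (8−25.87)²/25.87 + (18−20.70)²/20.70 + (22−15.52)²/15.52 + (29−25.87)²/25.87 = 112.4174
df = 5
p-value (upper-tail) = 0.00000
At α=0.1: p < α → reject H₀

reject H₀: yes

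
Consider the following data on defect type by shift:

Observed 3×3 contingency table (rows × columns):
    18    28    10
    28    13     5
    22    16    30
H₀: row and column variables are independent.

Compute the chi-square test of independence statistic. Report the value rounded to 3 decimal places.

Row totals [56, 46, 68], col totals [68, 57, 45], n=170
χ² = (18−22.40)²/22.40 + (28−18.78)²/18.78 + (10−14.82)²/14.82 + (28−18.40)²/18.40 + (13−15.42)²/15.42 + (5−12.18)²/12.18 + (22−27.20)²/27.20 + (16−22.80)²/22.80 + (30−18.00)²/18.00 = 27.6060
df = 4

test statistic = 27.606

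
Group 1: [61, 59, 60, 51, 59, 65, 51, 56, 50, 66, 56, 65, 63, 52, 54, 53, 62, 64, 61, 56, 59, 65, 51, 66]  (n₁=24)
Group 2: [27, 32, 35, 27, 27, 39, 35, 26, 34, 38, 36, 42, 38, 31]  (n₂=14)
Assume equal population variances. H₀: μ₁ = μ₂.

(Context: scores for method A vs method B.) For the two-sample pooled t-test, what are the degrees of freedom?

degrees of freedom = 36

df = n₁ + n₂ − 2 = 24 + 14 − 2 = 36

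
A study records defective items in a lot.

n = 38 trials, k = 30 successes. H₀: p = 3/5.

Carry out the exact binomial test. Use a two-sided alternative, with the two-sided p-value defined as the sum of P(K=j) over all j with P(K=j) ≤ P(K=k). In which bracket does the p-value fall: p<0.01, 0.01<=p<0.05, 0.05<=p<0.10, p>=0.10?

Exact binomial: n=38, k=30, p₀=3/5=0.6000
P(X=j) = C(n,j)·p₀^j·(1−p₀)^(n−j); p = Σ P(X=j) over j with P(X=j) ≤ P(X=30)
p-value (two-sided) = 0.01946
→ bracket: 0.01<=p<0.05

p-value bracket: 0.01<=p<0.05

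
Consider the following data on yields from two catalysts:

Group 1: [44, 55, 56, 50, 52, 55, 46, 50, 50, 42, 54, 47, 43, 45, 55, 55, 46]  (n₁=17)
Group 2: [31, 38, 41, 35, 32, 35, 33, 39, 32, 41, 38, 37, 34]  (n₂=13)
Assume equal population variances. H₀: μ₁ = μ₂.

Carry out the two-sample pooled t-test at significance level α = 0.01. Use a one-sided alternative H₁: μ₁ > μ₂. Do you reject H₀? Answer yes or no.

reject H₀: yes

x̄₁=49.706, s₁=4.806, n₁=17
x̄₂=35.846, s₂=3.412, n₂=13
s_p² = [16·4.806² + 12·3.412²]/28 = 18.1865
SE = √(s_p²·(1/17+1/13)) = 1.5712
t = (49.706−35.846)/1.5712 = 8.8210
df = 28
p-value (one-sided, H₁ greater) = 0.00000
At α=0.01: p < α → reject H₀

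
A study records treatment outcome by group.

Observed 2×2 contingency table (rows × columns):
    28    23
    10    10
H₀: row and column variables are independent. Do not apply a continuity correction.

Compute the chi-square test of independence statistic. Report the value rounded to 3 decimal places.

Row totals [51, 20], col totals [38, 33], n=71
χ² = (28−27.30)²/27.30 + (23−23.70)²/23.70 + (10−10.70)²/10.70 + (10−9.30)²/9.30 = 0.1388
df = 1

test statistic = 0.139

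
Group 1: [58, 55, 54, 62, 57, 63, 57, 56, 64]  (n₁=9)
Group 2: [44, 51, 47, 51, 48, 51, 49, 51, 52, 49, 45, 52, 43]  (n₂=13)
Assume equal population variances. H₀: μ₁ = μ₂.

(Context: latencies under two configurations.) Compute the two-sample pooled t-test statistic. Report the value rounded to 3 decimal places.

x̄₁=58.444, s₁=3.644, n₁=9
x̄₂=48.692, s₂=3.093, n₂=13
s_p² = [8·3.644² + 12·3.093²]/20 = 11.0496
SE = √(s_p²·(1/9+1/13)) = 1.4414
t = (58.444−48.692)/1.4414 = 6.7656
df = 20

test statistic = 6.766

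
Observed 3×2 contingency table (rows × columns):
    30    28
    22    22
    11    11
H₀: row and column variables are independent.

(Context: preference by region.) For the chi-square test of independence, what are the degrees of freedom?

degrees of freedom = 2

df = (r−1)(c−1) = (3−1)·(2−1) = 2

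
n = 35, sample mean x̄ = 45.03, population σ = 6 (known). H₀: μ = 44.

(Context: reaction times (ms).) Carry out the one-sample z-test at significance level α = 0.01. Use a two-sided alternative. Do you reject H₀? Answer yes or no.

reject H₀: no

SE = σ/√n = 6/√35 = 1.0142
z = (x̄−μ₀)/SE = (45.03−44)/1.0142 = 1.0156
p-value (two-sided) = 0.30982
At α=0.01: p ≥ α → fail to reject H₀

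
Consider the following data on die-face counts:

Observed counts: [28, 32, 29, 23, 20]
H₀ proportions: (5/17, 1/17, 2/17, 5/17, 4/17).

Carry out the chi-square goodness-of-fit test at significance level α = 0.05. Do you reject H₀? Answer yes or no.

n = 132; E_i = n·p_i = [38.82, 7.76, 15.53, 38.82, 31.06]
χ² = (28−38.82)²/38.82 + (32−7.76)²/7.76 + (29−15.53)²/15.53 + (23−38.82)²/38.82 + (20−31.06)²/31.06 = 100.7326
df = 4
p-value (upper-tail) = 0.00000
At α=0.05: p < α → reject H₀

reject H₀: yes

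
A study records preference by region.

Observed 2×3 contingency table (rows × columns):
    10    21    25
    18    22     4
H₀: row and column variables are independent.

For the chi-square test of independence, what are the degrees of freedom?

df = (r−1)(c−1) = (2−1)·(3−1) = 2

degrees of freedom = 2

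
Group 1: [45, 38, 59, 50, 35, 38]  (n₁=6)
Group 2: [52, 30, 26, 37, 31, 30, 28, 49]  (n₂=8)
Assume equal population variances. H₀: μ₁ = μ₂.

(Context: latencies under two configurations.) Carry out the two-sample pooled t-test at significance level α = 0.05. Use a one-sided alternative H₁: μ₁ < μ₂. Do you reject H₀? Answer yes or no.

reject H₀: no

x̄₁=44.167, s₁=9.109, n₁=6
x̄₂=35.375, s₂=9.884, n₂=8
s_p² = [5·9.109² + 7·9.884²]/12 = 91.5590
SE = √(s_p²·(1/6+1/8)) = 5.1677
t = (44.167−35.375)/5.1677 = 1.7013
df = 12
p-value (one-sided, H₁ less) = 0.94268
At α=0.05: p ≥ α → fail to reject H₀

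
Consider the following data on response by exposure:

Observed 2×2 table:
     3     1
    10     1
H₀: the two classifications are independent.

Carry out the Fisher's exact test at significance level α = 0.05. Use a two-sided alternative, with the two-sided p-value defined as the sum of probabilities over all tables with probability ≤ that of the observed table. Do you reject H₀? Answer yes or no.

Margins: r₁=4, r₂=11, c₁=13, c₂=2, n=15
p_obs = C(4,3)·C(11,10)/C(15,13); sum pmf over tables with pmf ≤ p_obs
p-value (two-sided) = 0.47619
At α=0.05: p ≥ α → fail to reject H₀

reject H₀: no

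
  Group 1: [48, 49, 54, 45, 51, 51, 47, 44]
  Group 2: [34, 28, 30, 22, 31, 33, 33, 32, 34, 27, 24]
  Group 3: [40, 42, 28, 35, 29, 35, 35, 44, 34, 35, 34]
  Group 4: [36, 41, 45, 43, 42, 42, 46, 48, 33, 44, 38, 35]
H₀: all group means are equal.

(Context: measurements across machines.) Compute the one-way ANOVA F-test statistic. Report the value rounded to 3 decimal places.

test statistic = 31.866

Group means [48.62, 29.82, 35.55, 41.08], grand mean 38.119
SSB = Σnᵢ(x̄ᵢ−x̄)² = 1819.249; SSW = ΣΣ(x−x̄ᵢ)² = 723.155
MSB = 1819.249/3 = 606.4165; MSW = 723.155/38 = 19.0304
F = MSB/MSW = 31.8657
df = (3, 38)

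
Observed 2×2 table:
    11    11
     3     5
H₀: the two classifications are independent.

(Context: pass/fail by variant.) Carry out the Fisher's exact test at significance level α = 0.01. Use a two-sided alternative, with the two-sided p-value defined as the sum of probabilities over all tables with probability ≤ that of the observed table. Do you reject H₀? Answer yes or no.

reject H₀: no

Margins: r₁=22, r₂=8, c₁=14, c₂=16, n=30
p_obs = C(22,11)·C(8,3)/C(30,14); sum pmf over tables with pmf ≤ p_obs
p-value (two-sided) = 0.68873
At α=0.01: p ≥ α → fail to reject H₀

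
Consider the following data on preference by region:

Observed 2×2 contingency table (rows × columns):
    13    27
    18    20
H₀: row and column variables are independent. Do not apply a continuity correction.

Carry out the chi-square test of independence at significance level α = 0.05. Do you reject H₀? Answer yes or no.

reject H₀: no

Row totals [40, 38], col totals [31, 47], n=78
χ² = (13−15.90)²/15.90 + (27−24.10)²/24.10 + (18−15.10)²/15.10 + (20−22.90)²/22.90 = 1.7989
df = 1
p-value (upper-tail) = 0.17984
At α=0.05: p ≥ α → fail to reject H₀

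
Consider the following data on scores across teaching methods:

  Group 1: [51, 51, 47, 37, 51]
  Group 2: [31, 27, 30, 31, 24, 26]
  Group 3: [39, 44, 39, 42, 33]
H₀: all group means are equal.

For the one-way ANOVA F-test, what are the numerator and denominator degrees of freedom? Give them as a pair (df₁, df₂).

k = 3 groups, N = 16 total
df = (k−1, N−k) = (3−1, 16−3) = (2, 13)

degrees of freedom = [2, 13]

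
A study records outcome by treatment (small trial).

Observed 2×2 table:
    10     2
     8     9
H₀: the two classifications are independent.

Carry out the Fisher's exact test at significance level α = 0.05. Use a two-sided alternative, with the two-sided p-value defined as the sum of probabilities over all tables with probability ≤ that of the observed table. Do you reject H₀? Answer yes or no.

Margins: r₁=12, r₂=17, c₁=18, c₂=11, n=29
p_obs = C(12,10)·C(17,8)/C(29,18); sum pmf over tables with pmf ≤ p_obs
p-value (two-sided) = 0.06411
At α=0.05: p ≥ α → fail to reject H₀

reject H₀: no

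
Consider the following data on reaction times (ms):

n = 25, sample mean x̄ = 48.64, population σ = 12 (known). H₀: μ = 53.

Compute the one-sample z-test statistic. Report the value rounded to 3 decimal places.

SE = σ/√n = 12/√25 = 2.4000
z = (x̄−μ₀)/SE = (48.64−53)/2.4000 = -1.8167

test statistic = -1.817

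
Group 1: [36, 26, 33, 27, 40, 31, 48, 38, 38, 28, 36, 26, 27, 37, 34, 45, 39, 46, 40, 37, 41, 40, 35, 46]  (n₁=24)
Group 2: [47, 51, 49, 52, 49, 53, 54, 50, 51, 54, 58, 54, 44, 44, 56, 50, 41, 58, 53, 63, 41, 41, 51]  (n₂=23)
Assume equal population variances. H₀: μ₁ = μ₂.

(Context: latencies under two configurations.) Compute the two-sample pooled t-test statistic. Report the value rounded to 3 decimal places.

x̄₁=36.417, s₁=6.520, n₁=24
x̄₂=50.609, s₂=5.735, n₂=23
s_p² = [23·6.520² + 22·5.735²]/45 = 37.8069
SE = √(s_p²·(1/24+1/23)) = 1.7942
t = (36.417−50.609)/1.7942 = -7.9101
df = 45

test statistic = -7.910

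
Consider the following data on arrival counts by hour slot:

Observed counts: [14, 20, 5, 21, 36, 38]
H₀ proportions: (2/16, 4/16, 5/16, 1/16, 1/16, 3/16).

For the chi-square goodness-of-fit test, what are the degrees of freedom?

df = k − 1 = 6 − 1 = 5

degrees of freedom = 5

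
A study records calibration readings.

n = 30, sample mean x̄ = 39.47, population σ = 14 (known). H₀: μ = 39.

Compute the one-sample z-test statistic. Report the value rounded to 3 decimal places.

SE = σ/√n = 14/√30 = 2.5560
z = (x̄−μ₀)/SE = (39.47−39)/2.5560 = 0.1839

test statistic = 0.184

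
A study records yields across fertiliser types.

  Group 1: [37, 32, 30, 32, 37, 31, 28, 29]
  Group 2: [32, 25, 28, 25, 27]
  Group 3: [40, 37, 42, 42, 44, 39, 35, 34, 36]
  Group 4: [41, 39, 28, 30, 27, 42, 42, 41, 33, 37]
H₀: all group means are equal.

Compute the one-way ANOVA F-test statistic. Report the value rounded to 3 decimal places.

Group means [32.00, 27.40, 38.78, 36.00], grand mean 34.438
SSB = Σnᵢ(x̄ᵢ−x̄)² = 489.119; SSW = ΣΣ(x−x̄ᵢ)² = 532.756
MSB = 489.119/3 = 163.0398; MSW = 532.756/28 = 19.0270
F = MSB/MSW = 8.5689
df = (3, 28)

test statistic = 8.569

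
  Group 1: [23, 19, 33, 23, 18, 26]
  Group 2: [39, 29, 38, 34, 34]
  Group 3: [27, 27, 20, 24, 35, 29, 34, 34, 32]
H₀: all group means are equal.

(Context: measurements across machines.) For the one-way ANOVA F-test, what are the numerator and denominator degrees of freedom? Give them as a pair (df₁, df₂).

degrees of freedom = [2, 17]

k = 3 groups, N = 20 total
df = (k−1, N−k) = (3−1, 20−3) = (2, 17)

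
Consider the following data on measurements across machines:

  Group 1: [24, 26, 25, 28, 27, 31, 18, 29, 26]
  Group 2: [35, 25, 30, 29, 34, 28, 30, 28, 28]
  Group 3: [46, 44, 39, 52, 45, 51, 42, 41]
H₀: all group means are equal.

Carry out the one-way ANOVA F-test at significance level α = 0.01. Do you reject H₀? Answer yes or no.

reject H₀: yes

Group means [26.00, 29.67, 45.00], grand mean 33.115
SSB = Σnᵢ(x̄ᵢ−x̄)² = 1692.654; SSW = ΣΣ(x−x̄ᵢ)² = 334.000
MSB = 1692.654/2 = 846.3269; MSW = 334.000/23 = 14.5217
F = MSB/MSW = 58.2800
df = (2, 23)
p-value (upper-tail) = 0.00000
At α=0.01: p < α → reject H₀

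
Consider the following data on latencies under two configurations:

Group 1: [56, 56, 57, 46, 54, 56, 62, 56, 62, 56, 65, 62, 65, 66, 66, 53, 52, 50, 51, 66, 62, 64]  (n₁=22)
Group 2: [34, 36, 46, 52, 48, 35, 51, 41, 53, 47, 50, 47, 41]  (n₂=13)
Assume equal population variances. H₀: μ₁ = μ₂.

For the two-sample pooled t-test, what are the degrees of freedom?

df = n₁ + n₂ − 2 = 22 + 13 − 2 = 33

degrees of freedom = 33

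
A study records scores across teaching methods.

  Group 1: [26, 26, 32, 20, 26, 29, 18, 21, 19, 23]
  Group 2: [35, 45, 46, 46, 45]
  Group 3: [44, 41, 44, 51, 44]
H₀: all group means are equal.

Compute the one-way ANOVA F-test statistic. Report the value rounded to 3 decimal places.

Group means [24.00, 43.40, 44.80], grand mean 34.050
SSB = Σnᵢ(x̄ᵢ−x̄)² = 2024.950; SSW = ΣΣ(x−x̄ᵢ)² = 332.000
MSB = 2024.950/2 = 1012.4750; MSW = 332.000/17 = 19.5294
F = MSB/MSW = 51.8436
df = (2, 17)

test statistic = 51.844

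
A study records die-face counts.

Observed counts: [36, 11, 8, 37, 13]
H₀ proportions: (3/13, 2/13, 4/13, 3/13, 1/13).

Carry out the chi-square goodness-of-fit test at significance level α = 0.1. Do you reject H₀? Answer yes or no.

n = 105; E_i = n·p_i = [24.23, 16.15, 32.31, 24.23, 8.08]
χ² = (36−24.23)²/24.23 + (11−16.15)²/16.15 + (8−32.31)²/32.31 + (37−24.23)²/24.23 + (13−8.08)²/8.08 = 35.3794
df = 4
p-value (upper-tail) = 0.00000
At α=0.1: p < α → reject H₀

reject H₀: yes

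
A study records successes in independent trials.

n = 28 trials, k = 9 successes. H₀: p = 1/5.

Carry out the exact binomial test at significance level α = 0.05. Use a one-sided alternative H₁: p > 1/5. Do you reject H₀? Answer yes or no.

reject H₀: no

Exact binomial: n=28, k=9, p₀=1/5=0.2000
P(X≥9) from Σ C(n,i)·p₀^i·(1−p₀)^(n−i)
p-value (one-sided, H₁ greater) = 0.09003
At α=0.05: p ≥ α → fail to reject H₀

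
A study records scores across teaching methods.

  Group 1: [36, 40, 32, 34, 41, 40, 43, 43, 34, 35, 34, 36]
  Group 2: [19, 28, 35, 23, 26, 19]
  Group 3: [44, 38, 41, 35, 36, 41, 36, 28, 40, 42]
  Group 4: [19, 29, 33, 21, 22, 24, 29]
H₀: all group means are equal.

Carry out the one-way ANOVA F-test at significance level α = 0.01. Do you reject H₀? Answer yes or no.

Group means [37.33, 25.00, 38.10, 25.29], grand mean 33.029
SSB = Σnᵢ(x̄ᵢ−x̄)² = 1285.976; SSW = ΣΣ(x−x̄ᵢ)² = 696.995
MSB = 1285.976/3 = 428.6587; MSW = 696.995/31 = 22.4837
F = MSB/MSW = 19.0653
df = (3, 31)
p-value (upper-tail) = 0.00000
At α=0.01: p < α → reject H₀

reject H₀: yes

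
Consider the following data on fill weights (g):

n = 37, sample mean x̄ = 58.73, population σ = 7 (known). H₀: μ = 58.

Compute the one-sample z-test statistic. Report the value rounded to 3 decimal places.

SE = σ/√n = 7/√37 = 1.1508
z = (x̄−μ₀)/SE = (58.73−58)/1.1508 = 0.6343

test statistic = 0.634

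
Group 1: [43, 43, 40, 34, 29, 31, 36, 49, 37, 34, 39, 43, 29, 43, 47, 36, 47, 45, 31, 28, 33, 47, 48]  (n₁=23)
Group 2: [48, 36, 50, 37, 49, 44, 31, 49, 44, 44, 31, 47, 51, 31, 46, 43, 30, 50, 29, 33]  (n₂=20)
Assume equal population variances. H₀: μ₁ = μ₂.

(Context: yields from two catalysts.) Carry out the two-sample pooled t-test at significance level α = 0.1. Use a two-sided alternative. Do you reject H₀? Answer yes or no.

x̄₁=38.783, s₁=6.842, n₁=23
x̄₂=41.150, s₂=7.949, n₂=20
s_p² = [22·6.842² + 19·7.949²]/41 = 54.4015
SE = √(s_p²·(1/23+1/20)) = 2.2551
t = (38.783−41.150)/2.2551 = -1.0498
df = 41
p-value (two-sided) = 0.29996
At α=0.1: p ≥ α → fail to reject H₀

reject H₀: no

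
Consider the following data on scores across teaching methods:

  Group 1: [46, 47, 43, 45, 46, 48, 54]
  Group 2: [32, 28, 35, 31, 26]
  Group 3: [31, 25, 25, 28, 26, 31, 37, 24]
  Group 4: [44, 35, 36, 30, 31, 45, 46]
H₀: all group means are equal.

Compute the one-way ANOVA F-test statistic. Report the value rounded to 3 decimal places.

Group means [47.00, 30.40, 28.38, 38.14], grand mean 36.111
SSB = Σnᵢ(x̄ᵢ−x̄)² = 1500.735; SSW = ΣΣ(x−x̄ᵢ)² = 531.932
MSB = 1500.735/3 = 500.2448; MSW = 531.932/23 = 23.1275
F = MSB/MSW = 21.6299
df = (3, 23)

test statistic = 21.630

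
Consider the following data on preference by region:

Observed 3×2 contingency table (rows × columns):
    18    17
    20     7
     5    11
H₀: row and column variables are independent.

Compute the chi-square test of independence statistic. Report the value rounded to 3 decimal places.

test statistic = 7.799

Row totals [35, 27, 16], col totals [43, 35], n=78
χ² = (18−19.29)²/19.29 + (17−15.71)²/15.71 + (20−14.88)²/14.88 + (7−12.12)²/12.12 + (5−8.82)²/8.82 + (11−7.18)²/7.18 = 7.7994
df = 2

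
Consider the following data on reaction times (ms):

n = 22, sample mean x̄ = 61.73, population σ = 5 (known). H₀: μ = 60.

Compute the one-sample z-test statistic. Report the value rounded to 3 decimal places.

test statistic = 1.623

SE = σ/√n = 5/√22 = 1.0660
z = (x̄−μ₀)/SE = (61.73−60)/1.0660 = 1.6229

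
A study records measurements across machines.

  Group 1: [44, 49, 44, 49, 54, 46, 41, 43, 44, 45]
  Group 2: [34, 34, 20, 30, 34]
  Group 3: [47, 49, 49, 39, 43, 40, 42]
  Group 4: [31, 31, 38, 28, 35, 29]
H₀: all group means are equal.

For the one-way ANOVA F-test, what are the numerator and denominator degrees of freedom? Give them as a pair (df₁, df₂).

degrees of freedom = [3, 24]

k = 4 groups, N = 28 total
df = (k−1, N−k) = (4−1, 28−4) = (3, 24)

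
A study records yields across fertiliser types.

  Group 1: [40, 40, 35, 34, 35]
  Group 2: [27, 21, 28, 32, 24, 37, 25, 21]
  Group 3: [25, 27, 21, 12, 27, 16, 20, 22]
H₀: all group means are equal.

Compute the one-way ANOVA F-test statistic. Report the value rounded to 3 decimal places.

Group means [36.80, 26.88, 21.25], grand mean 27.095
SSB = Σnᵢ(x̄ᵢ−x̄)² = 744.635; SSW = ΣΣ(x−x̄ᵢ)² = 441.175
MSB = 744.635/2 = 372.3173; MSW = 441.175/18 = 24.5097
F = MSB/MSW = 15.1906
df = (2, 18)

test statistic = 15.191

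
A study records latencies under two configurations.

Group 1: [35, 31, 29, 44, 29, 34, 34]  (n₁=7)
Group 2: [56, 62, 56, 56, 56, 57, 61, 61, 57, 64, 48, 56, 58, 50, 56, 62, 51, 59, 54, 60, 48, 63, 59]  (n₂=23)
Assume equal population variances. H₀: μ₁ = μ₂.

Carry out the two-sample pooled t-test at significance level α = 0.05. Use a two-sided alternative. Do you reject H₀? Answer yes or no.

reject H₀: yes

x̄₁=33.714, s₁=5.155, n₁=7
x̄₂=56.957, s₂=4.507, n₂=23
s_p² = [6·5.155² + 22·4.507²]/28 = 21.6566
SE = √(s_p²·(1/7+1/23)) = 2.0088
t = (33.714−56.957)/2.0088 = -11.5700
df = 28
p-value (two-sided) = 0.00000
At α=0.05: p < α → reject H₀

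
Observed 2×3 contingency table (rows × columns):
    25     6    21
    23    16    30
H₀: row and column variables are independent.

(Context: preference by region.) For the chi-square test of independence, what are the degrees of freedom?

df = (r−1)(c−1) = (2−1)·(3−1) = 2

degrees of freedom = 2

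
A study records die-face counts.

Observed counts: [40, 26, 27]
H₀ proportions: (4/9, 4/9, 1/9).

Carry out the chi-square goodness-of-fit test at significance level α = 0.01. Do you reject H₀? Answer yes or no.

reject H₀: yes

n = 93; E_i = n·p_i = [41.33, 41.33, 10.33]
χ² = (40−41.33)²/41.33 + (26−41.33)²/41.33 + (27−10.33)²/10.33 = 32.6129
df = 2
p-value (upper-tail) = 0.00000
At α=0.01: p < α → reject H₀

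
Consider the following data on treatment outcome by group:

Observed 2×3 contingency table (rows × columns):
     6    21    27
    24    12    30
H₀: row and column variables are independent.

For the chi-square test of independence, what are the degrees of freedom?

df = (r−1)(c−1) = (2−1)·(3−1) = 2

degrees of freedom = 2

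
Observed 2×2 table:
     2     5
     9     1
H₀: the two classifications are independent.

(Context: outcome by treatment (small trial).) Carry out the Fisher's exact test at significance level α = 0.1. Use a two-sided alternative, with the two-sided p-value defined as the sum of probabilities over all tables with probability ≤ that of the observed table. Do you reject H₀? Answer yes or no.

Margins: r₁=7, r₂=10, c₁=11, c₂=6, n=17
p_obs = C(7,2)·C(10,9)/C(17,11); sum pmf over tables with pmf ≤ p_obs
p-value (two-sided) = 0.03450
At α=0.1: p < α → reject H₀

reject H₀: yes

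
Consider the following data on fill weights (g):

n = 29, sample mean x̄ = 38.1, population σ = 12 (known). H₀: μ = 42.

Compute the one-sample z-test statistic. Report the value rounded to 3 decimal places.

SE = σ/√n = 12/√29 = 2.2283
z = (x̄−μ₀)/SE = (38.1−42)/2.2283 = -1.7502

test statistic = -1.750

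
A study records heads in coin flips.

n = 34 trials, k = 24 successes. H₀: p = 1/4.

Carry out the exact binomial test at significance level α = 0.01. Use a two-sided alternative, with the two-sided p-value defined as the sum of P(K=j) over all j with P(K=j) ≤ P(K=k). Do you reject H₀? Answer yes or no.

Exact binomial: n=34, k=24, p₀=1/4=0.2500
P(X=j) = C(n,j)·p₀^j·(1−p₀)^(n−j); p = Σ P(X=j) over j with P(X=j) ≤ P(X=24)
p-value (two-sided) = 0.00000
At α=0.01: p < α → reject H₀

reject H₀: yes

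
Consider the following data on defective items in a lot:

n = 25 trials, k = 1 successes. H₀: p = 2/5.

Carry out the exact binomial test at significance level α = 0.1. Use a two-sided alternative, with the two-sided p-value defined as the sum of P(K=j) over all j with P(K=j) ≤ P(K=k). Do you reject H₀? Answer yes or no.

Exact binomial: n=25, k=1, p₀=2/5=0.4000
P(X=j) = C(n,j)·p₀^j·(1−p₀)^(n−j); p = Σ P(X=j) over j with P(X=j) ≤ P(X=1)
p-value (two-sided) = 0.00010
At α=0.1: p < α → reject H₀

reject H₀: yes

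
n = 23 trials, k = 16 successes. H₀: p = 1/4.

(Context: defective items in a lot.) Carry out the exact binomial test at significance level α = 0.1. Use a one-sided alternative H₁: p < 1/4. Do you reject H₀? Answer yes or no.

reject H₀: no

Exact binomial: n=23, k=16, p₀=1/4=0.2500
P(X≤16) from Σ C(n,i)·p₀^i·(1−p₀)^(n−i)
p-value (one-sided, H₁ less) = 1.00000
At α=0.1: p ≥ α → fail to reject H₀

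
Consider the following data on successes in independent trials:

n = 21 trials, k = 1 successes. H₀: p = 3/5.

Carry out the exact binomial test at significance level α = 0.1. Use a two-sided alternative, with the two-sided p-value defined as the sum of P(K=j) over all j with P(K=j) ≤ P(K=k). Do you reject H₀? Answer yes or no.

Exact binomial: n=21, k=1, p₀=3/5=0.6000
P(X=j) = C(n,j)·p₀^j·(1−p₀)^(n−j); p = Σ P(X=j) over j with P(X=j) ≤ P(X=1)
p-value (two-sided) = 0.00000
At α=0.1: p < α → reject H₀

reject H₀: yes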